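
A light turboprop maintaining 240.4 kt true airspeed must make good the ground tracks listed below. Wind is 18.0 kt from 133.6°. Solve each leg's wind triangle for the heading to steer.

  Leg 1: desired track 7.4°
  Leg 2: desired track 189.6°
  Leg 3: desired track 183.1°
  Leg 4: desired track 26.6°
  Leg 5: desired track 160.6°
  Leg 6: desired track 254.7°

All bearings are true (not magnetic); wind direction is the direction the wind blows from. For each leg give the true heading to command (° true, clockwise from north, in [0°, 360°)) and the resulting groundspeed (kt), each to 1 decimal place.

Leg 1: desired track 7.4°; wind correction +3.5° → command heading 10.9°, groundspeed 250.6 kt
Leg 2: desired track 189.6°; wind correction -3.6° → command heading 186.0°, groundspeed 229.9 kt
Leg 3: desired track 183.1°; wind correction -3.3° → command heading 179.8°, groundspeed 228.3 kt
Leg 4: desired track 26.6°; wind correction +4.1° → command heading 30.7°, groundspeed 245.0 kt
Leg 5: desired track 160.6°; wind correction -1.9° → command heading 158.7°, groundspeed 224.2 kt
Leg 6: desired track 254.7°; wind correction -3.7° → command heading 251.0°, groundspeed 249.2 kt

Leg 1: heading=10.9°, groundspeed=250.6 kt
Leg 2: heading=186.0°, groundspeed=229.9 kt
Leg 3: heading=179.8°, groundspeed=228.3 kt
Leg 4: heading=30.7°, groundspeed=245.0 kt
Leg 5: heading=158.7°, groundspeed=224.2 kt
Leg 6: heading=251.0°, groundspeed=249.2 kt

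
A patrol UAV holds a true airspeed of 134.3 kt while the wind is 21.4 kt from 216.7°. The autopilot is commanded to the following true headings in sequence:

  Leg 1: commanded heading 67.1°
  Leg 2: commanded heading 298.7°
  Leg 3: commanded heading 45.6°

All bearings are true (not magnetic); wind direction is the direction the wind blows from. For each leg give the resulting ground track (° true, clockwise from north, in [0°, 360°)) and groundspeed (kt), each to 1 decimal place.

Leg 1: heading 67.1°; drift -4.1° → track 63.0°, groundspeed 153.1 kt
Leg 2: heading 298.7°; drift +9.2° → track 307.9°, groundspeed 133.0 kt
Leg 3: heading 45.6°; drift -1.2° → track 44.4°, groundspeed 155.5 kt

Leg 1: track=63.0°, groundspeed=153.1 kt
Leg 2: track=307.9°, groundspeed=133.0 kt
Leg 3: track=44.4°, groundspeed=155.5 kt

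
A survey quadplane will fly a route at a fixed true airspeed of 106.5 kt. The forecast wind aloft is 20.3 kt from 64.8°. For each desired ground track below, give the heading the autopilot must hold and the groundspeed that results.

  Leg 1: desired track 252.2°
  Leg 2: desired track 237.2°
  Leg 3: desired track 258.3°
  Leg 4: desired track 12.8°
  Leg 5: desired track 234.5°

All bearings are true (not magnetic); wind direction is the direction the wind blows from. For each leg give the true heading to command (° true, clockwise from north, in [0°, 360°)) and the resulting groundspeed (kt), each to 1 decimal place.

Leg 1: heading=253.6°, groundspeed=126.6 kt
Leg 2: heading=235.8°, groundspeed=126.6 kt
Leg 3: heading=260.9°, groundspeed=126.1 kt
Leg 4: heading=21.4°, groundspeed=92.8 kt
Leg 5: heading=232.5°, groundspeed=126.4 kt

Leg 1: desired track 252.2°; wind correction +1.4° → command heading 253.6°, groundspeed 126.6 kt
Leg 2: desired track 237.2°; wind correction -1.4° → command heading 235.8°, groundspeed 126.6 kt
Leg 3: desired track 258.3°; wind correction +2.6° → command heading 260.9°, groundspeed 126.1 kt
Leg 4: desired track 12.8°; wind correction +8.6° → command heading 21.4°, groundspeed 92.8 kt
Leg 5: desired track 234.5°; wind correction -2.0° → command heading 232.5°, groundspeed 126.4 kt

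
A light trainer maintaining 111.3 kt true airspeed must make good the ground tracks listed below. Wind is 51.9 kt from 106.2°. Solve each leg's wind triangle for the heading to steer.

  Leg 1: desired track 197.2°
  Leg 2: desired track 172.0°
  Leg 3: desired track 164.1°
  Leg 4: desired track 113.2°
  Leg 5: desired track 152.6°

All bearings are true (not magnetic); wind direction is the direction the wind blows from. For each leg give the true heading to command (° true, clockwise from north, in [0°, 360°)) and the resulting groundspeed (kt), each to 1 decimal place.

Leg 1: heading=169.4°, groundspeed=99.4 kt
Leg 2: heading=146.8°, groundspeed=79.5 kt
Leg 3: heading=140.8°, groundspeed=74.7 kt
Leg 4: heading=109.9°, groundspeed=59.6 kt
Leg 5: heading=132.9°, groundspeed=69.0 kt

Leg 1: desired track 197.2°; wind correction -27.8° → command heading 169.4°, groundspeed 99.4 kt
Leg 2: desired track 172.0°; wind correction -25.2° → command heading 146.8°, groundspeed 79.5 kt
Leg 3: desired track 164.1°; wind correction -23.3° → command heading 140.8°, groundspeed 74.7 kt
Leg 4: desired track 113.2°; wind correction -3.3° → command heading 109.9°, groundspeed 59.6 kt
Leg 5: desired track 152.6°; wind correction -19.7° → command heading 132.9°, groundspeed 69.0 kt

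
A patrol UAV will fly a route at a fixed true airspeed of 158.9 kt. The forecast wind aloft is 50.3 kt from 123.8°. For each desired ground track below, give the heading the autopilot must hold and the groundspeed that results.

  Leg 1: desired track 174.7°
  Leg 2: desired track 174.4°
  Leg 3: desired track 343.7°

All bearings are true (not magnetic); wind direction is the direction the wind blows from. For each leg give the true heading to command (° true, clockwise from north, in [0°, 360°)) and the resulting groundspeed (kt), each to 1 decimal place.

Leg 1: desired track 174.7°; wind correction -14.2° → command heading 160.5°, groundspeed 122.3 kt
Leg 2: desired track 174.4°; wind correction -14.2° → command heading 160.2°, groundspeed 122.1 kt
Leg 3: desired track 343.7°; wind correction +11.7° → command heading 355.4°, groundspeed 194.2 kt

Leg 1: heading=160.5°, groundspeed=122.3 kt
Leg 2: heading=160.2°, groundspeed=122.1 kt
Leg 3: heading=355.4°, groundspeed=194.2 kt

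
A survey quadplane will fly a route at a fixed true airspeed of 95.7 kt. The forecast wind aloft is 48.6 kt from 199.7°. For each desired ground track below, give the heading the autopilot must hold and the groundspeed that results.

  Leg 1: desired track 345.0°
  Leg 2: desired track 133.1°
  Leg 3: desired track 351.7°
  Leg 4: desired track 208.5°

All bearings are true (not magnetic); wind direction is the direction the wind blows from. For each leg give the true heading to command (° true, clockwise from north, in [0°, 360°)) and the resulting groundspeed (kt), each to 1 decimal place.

Leg 1: heading=328.2°, groundspeed=131.6 kt
Leg 2: heading=160.9°, groundspeed=65.4 kt
Leg 3: heading=337.9°, groundspeed=135.9 kt
Leg 4: heading=204.0°, groundspeed=47.4 kt

Leg 1: desired track 345.0°; wind correction -16.8° → command heading 328.2°, groundspeed 131.6 kt
Leg 2: desired track 133.1°; wind correction +27.8° → command heading 160.9°, groundspeed 65.4 kt
Leg 3: desired track 351.7°; wind correction -13.8° → command heading 337.9°, groundspeed 135.9 kt
Leg 4: desired track 208.5°; wind correction -4.5° → command heading 204.0°, groundspeed 47.4 kt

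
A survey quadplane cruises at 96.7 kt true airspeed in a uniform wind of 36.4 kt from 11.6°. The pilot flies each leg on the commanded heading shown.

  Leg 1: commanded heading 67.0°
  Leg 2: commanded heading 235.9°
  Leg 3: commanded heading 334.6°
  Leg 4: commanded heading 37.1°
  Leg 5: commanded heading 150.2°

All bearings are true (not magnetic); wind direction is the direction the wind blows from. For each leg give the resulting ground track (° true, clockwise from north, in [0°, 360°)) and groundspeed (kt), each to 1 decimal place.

Leg 1: heading 67.0°; drift +21.5° → track 88.5°, groundspeed 81.7 kt
Leg 2: heading 235.9°; drift -11.7° → track 224.2°, groundspeed 125.4 kt
Leg 3: heading 334.6°; drift -17.9° → track 316.7°, groundspeed 71.1 kt
Leg 4: heading 37.1°; drift +13.8° → track 50.9°, groundspeed 65.7 kt
Leg 5: heading 150.2°; drift +11.0° → track 161.2°, groundspeed 126.3 kt

Leg 1: track=88.5°, groundspeed=81.7 kt
Leg 2: track=224.2°, groundspeed=125.4 kt
Leg 3: track=316.7°, groundspeed=71.1 kt
Leg 4: track=50.9°, groundspeed=65.7 kt
Leg 5: track=161.2°, groundspeed=126.3 kt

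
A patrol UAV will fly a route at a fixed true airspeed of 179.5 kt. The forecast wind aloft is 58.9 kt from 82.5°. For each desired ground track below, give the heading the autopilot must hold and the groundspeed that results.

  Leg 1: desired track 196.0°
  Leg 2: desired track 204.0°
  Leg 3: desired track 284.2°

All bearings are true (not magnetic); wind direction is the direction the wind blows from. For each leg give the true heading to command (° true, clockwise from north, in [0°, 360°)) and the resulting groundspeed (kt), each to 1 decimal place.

Leg 1: heading=178.5°, groundspeed=194.7 kt
Leg 2: heading=187.8°, groundspeed=203.1 kt
Leg 3: heading=291.2°, groundspeed=232.9 kt

Leg 1: desired track 196.0°; wind correction -17.5° → command heading 178.5°, groundspeed 194.7 kt
Leg 2: desired track 204.0°; wind correction -16.2° → command heading 187.8°, groundspeed 203.1 kt
Leg 3: desired track 284.2°; wind correction +7.0° → command heading 291.2°, groundspeed 232.9 kt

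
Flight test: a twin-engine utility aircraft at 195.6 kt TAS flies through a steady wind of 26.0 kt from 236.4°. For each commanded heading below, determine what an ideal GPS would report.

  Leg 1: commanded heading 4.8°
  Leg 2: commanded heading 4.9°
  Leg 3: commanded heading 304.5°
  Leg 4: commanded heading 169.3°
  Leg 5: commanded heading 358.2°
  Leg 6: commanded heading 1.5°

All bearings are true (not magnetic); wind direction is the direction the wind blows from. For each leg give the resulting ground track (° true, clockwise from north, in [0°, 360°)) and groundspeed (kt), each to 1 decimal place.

Leg 1: track=10.3°, groundspeed=212.7 kt
Leg 2: track=10.4°, groundspeed=212.8 kt
Leg 3: track=311.9°, groundspeed=187.5 kt
Leg 4: track=161.9°, groundspeed=187.0 kt
Leg 5: track=4.2°, groundspeed=210.5 kt
Leg 6: track=7.3°, groundspeed=211.6 kt

Leg 1: heading 4.8°; drift +5.5° → track 10.3°, groundspeed 212.7 kt
Leg 2: heading 4.9°; drift +5.5° → track 10.4°, groundspeed 212.8 kt
Leg 3: heading 304.5°; drift +7.4° → track 311.9°, groundspeed 187.5 kt
Leg 4: heading 169.3°; drift -7.4° → track 161.9°, groundspeed 187.0 kt
Leg 5: heading 358.2°; drift +6.0° → track 4.2°, groundspeed 210.5 kt
Leg 6: heading 1.5°; drift +5.8° → track 7.3°, groundspeed 211.6 kt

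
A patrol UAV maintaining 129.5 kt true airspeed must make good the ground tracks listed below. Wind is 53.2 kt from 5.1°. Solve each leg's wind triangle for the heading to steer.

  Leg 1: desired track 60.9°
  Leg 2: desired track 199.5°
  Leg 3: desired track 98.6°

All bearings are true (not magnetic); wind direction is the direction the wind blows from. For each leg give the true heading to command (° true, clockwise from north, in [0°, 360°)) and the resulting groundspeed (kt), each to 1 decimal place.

Leg 1: desired track 60.9°; wind correction -19.9° → command heading 41.0°, groundspeed 91.9 kt
Leg 2: desired track 199.5°; wind correction +5.9° → command heading 205.4°, groundspeed 180.4 kt
Leg 3: desired track 98.6°; wind correction -24.2° → command heading 74.4°, groundspeed 121.4 kt

Leg 1: heading=41.0°, groundspeed=91.9 kt
Leg 2: heading=205.4°, groundspeed=180.4 kt
Leg 3: heading=74.4°, groundspeed=121.4 kt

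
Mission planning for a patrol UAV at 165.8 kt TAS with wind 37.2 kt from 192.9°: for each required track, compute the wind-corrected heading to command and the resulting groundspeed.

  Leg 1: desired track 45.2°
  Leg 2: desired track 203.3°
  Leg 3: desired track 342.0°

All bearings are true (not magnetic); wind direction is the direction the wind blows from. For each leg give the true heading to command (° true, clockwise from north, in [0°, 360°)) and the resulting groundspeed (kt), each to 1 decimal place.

Leg 1: desired track 45.2°; wind correction +6.9° → command heading 52.1°, groundspeed 196.0 kt
Leg 2: desired track 203.3°; wind correction -2.3° → command heading 201.0°, groundspeed 129.1 kt
Leg 3: desired track 342.0°; wind correction -6.6° → command heading 335.4°, groundspeed 196.6 kt

Leg 1: heading=52.1°, groundspeed=196.0 kt
Leg 2: heading=201.0°, groundspeed=129.1 kt
Leg 3: heading=335.4°, groundspeed=196.6 kt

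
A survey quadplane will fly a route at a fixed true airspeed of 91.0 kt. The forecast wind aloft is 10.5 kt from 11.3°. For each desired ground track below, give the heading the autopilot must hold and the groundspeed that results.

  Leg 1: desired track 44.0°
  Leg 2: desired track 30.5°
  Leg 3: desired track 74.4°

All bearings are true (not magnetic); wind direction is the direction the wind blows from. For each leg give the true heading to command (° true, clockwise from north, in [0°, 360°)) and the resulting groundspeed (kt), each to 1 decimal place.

Leg 1: desired track 44.0°; wind correction -3.6° → command heading 40.4°, groundspeed 82.0 kt
Leg 2: desired track 30.5°; wind correction -2.2° → command heading 28.3°, groundspeed 81.0 kt
Leg 3: desired track 74.4°; wind correction -5.9° → command heading 68.5°, groundspeed 85.8 kt

Leg 1: heading=40.4°, groundspeed=82.0 kt
Leg 2: heading=28.3°, groundspeed=81.0 kt
Leg 3: heading=68.5°, groundspeed=85.8 kt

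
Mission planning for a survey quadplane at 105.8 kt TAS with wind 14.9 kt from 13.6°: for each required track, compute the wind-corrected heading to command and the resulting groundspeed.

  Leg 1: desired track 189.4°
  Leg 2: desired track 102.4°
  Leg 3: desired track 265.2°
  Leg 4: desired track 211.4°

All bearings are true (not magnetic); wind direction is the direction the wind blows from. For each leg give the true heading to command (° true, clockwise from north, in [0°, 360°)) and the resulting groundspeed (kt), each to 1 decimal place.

Leg 1: heading=188.8°, groundspeed=120.7 kt
Leg 2: heading=94.3°, groundspeed=104.4 kt
Leg 3: heading=272.9°, groundspeed=109.6 kt
Leg 4: heading=213.9°, groundspeed=119.9 kt

Leg 1: desired track 189.4°; wind correction -0.6° → command heading 188.8°, groundspeed 120.7 kt
Leg 2: desired track 102.4°; wind correction -8.1° → command heading 94.3°, groundspeed 104.4 kt
Leg 3: desired track 265.2°; wind correction +7.7° → command heading 272.9°, groundspeed 109.6 kt
Leg 4: desired track 211.4°; wind correction +2.5° → command heading 213.9°, groundspeed 119.9 kt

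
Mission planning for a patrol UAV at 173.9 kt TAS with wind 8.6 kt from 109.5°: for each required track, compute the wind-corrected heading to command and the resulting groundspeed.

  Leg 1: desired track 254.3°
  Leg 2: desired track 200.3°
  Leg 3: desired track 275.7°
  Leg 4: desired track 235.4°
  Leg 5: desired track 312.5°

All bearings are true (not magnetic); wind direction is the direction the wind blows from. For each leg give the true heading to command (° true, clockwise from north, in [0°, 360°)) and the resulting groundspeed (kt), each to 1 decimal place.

Leg 1: heading=252.7°, groundspeed=180.9 kt
Leg 2: heading=197.5°, groundspeed=173.8 kt
Leg 3: heading=275.0°, groundspeed=182.2 kt
Leg 4: heading=233.1°, groundspeed=178.8 kt
Leg 5: heading=313.6°, groundspeed=181.8 kt

Leg 1: desired track 254.3°; wind correction -1.6° → command heading 252.7°, groundspeed 180.9 kt
Leg 2: desired track 200.3°; wind correction -2.8° → command heading 197.5°, groundspeed 173.8 kt
Leg 3: desired track 275.7°; wind correction -0.7° → command heading 275.0°, groundspeed 182.2 kt
Leg 4: desired track 235.4°; wind correction -2.3° → command heading 233.1°, groundspeed 178.8 kt
Leg 5: desired track 312.5°; wind correction +1.1° → command heading 313.6°, groundspeed 181.8 kt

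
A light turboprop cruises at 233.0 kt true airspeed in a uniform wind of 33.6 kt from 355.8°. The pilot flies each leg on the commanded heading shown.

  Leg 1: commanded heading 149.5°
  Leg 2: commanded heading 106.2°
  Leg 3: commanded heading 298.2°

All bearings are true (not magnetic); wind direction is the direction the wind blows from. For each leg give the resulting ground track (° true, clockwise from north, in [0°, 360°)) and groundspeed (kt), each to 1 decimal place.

Leg 1: track=152.7°, groundspeed=263.5 kt
Leg 2: track=113.5°, groundspeed=246.7 kt
Leg 3: track=290.7°, groundspeed=216.9 kt

Leg 1: heading 149.5°; drift +3.2° → track 152.7°, groundspeed 263.5 kt
Leg 2: heading 106.2°; drift +7.3° → track 113.5°, groundspeed 246.7 kt
Leg 3: heading 298.2°; drift -7.5° → track 290.7°, groundspeed 216.9 kt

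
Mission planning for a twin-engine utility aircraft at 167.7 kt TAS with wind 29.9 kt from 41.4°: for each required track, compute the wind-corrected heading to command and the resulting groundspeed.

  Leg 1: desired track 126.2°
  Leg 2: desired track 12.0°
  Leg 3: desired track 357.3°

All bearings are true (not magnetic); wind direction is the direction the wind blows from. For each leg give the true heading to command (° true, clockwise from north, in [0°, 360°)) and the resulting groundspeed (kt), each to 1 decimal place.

Leg 1: heading=116.0°, groundspeed=162.3 kt
Leg 2: heading=17.0°, groundspeed=141.0 kt
Leg 3: heading=4.4°, groundspeed=144.9 kt

Leg 1: desired track 126.2°; wind correction -10.2° → command heading 116.0°, groundspeed 162.3 kt
Leg 2: desired track 12.0°; wind correction +5.0° → command heading 17.0°, groundspeed 141.0 kt
Leg 3: desired track 357.3°; wind correction +7.1° → command heading 4.4°, groundspeed 144.9 kt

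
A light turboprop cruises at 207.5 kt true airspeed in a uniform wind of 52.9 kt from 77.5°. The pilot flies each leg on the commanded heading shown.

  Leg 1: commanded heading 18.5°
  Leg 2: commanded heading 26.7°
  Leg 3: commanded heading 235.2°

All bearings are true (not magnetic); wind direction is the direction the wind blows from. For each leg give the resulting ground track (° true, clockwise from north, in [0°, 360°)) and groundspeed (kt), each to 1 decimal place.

Leg 1: heading 18.5°; drift -14.1° → track 4.4°, groundspeed 185.9 kt
Leg 2: heading 26.7°; drift -13.3° → track 13.4°, groundspeed 178.8 kt
Leg 3: heading 235.2°; drift +4.5° → track 239.7°, groundspeed 257.2 kt

Leg 1: track=4.4°, groundspeed=185.9 kt
Leg 2: track=13.4°, groundspeed=178.8 kt
Leg 3: track=239.7°, groundspeed=257.2 kt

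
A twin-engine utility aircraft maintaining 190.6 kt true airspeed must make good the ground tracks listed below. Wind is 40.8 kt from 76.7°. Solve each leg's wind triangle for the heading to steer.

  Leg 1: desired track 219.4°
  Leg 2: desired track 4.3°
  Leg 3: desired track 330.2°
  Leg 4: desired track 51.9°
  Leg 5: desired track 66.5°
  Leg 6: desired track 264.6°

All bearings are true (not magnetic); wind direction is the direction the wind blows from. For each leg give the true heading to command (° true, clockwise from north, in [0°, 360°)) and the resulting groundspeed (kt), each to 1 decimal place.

Leg 1: desired track 219.4°; wind correction -7.5° → command heading 211.9°, groundspeed 221.4 kt
Leg 2: desired track 4.3°; wind correction +11.8° → command heading 16.1°, groundspeed 174.3 kt
Leg 3: desired track 330.2°; wind correction +11.8° → command heading 342.0°, groundspeed 198.1 kt
Leg 4: desired track 51.9°; wind correction +5.2° → command heading 57.1°, groundspeed 152.8 kt
Leg 5: desired track 66.5°; wind correction +2.2° → command heading 68.7°, groundspeed 150.3 kt
Leg 6: desired track 264.6°; wind correction +1.7° → command heading 266.3°, groundspeed 230.9 kt

Leg 1: heading=211.9°, groundspeed=221.4 kt
Leg 2: heading=16.1°, groundspeed=174.3 kt
Leg 3: heading=342.0°, groundspeed=198.1 kt
Leg 4: heading=57.1°, groundspeed=152.8 kt
Leg 5: heading=68.7°, groundspeed=150.3 kt
Leg 6: heading=266.3°, groundspeed=230.9 kt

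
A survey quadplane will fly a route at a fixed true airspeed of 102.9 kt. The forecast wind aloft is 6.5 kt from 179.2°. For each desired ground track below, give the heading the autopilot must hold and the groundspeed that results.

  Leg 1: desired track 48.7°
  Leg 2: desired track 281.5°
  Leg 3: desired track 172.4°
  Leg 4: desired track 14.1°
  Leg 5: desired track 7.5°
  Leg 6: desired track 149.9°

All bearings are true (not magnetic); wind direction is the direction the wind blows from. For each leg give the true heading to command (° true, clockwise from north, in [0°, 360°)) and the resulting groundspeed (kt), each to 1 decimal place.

Leg 1: heading=51.5°, groundspeed=107.0 kt
Leg 2: heading=278.0°, groundspeed=104.1 kt
Leg 3: heading=172.8°, groundspeed=96.4 kt
Leg 4: heading=15.0°, groundspeed=109.2 kt
Leg 5: heading=8.0°, groundspeed=109.3 kt
Leg 6: heading=151.7°, groundspeed=97.2 kt

Leg 1: desired track 48.7°; wind correction +2.8° → command heading 51.5°, groundspeed 107.0 kt
Leg 2: desired track 281.5°; wind correction -3.5° → command heading 278.0°, groundspeed 104.1 kt
Leg 3: desired track 172.4°; wind correction +0.4° → command heading 172.8°, groundspeed 96.4 kt
Leg 4: desired track 14.1°; wind correction +0.9° → command heading 15.0°, groundspeed 109.2 kt
Leg 5: desired track 7.5°; wind correction +0.5° → command heading 8.0°, groundspeed 109.3 kt
Leg 6: desired track 149.9°; wind correction +1.8° → command heading 151.7°, groundspeed 97.2 kt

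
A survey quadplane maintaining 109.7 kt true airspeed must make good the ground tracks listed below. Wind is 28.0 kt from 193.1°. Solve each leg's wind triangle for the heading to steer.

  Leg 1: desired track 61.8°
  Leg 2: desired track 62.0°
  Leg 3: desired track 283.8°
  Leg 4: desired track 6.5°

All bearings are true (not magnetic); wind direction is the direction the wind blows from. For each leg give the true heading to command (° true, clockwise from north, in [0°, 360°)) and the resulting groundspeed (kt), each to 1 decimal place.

Leg 1: desired track 61.8°; wind correction +11.1° → command heading 72.9°, groundspeed 126.1 kt
Leg 2: desired track 62.0°; wind correction +11.1° → command heading 73.1°, groundspeed 126.1 kt
Leg 3: desired track 283.8°; wind correction -14.8° → command heading 269.0°, groundspeed 106.4 kt
Leg 4: desired track 6.5°; wind correction -1.7° → command heading 4.8°, groundspeed 137.5 kt

Leg 1: heading=72.9°, groundspeed=126.1 kt
Leg 2: heading=73.1°, groundspeed=126.1 kt
Leg 3: heading=269.0°, groundspeed=106.4 kt
Leg 4: heading=4.8°, groundspeed=137.5 kt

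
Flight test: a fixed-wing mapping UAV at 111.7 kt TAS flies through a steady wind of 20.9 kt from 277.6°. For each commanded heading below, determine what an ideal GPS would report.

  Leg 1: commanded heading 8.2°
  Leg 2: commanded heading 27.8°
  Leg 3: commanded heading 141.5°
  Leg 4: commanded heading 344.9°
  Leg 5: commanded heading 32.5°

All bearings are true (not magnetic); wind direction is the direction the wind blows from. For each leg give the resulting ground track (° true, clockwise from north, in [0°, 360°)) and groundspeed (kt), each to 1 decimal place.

Leg 1: track=18.8°, groundspeed=113.9 kt
Leg 2: track=37.2°, groundspeed=120.5 kt
Leg 3: track=135.0°, groundspeed=127.6 kt
Leg 4: track=355.4°, groundspeed=105.4 kt
Leg 5: track=41.4°, groundspeed=122.0 kt

Leg 1: heading 8.2°; drift +10.6° → track 18.8°, groundspeed 113.9 kt
Leg 2: heading 27.8°; drift +9.4° → track 37.2°, groundspeed 120.5 kt
Leg 3: heading 141.5°; drift -6.5° → track 135.0°, groundspeed 127.6 kt
Leg 4: heading 344.9°; drift +10.5° → track 355.4°, groundspeed 105.4 kt
Leg 5: heading 32.5°; drift +8.9° → track 41.4°, groundspeed 122.0 kt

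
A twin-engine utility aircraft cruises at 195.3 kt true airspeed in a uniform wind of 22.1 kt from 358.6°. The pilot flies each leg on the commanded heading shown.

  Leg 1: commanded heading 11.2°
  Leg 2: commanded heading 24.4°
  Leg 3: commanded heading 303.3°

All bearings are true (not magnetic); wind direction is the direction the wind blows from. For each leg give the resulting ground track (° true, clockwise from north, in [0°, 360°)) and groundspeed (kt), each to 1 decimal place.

Leg 1: heading 11.2°; drift +1.6° → track 12.8°, groundspeed 173.8 kt
Leg 2: heading 24.4°; drift +3.1° → track 27.5°, groundspeed 175.7 kt
Leg 3: heading 303.3°; drift -5.7° → track 297.6°, groundspeed 183.6 kt

Leg 1: track=12.8°, groundspeed=173.8 kt
Leg 2: track=27.5°, groundspeed=175.7 kt
Leg 3: track=297.6°, groundspeed=183.6 kt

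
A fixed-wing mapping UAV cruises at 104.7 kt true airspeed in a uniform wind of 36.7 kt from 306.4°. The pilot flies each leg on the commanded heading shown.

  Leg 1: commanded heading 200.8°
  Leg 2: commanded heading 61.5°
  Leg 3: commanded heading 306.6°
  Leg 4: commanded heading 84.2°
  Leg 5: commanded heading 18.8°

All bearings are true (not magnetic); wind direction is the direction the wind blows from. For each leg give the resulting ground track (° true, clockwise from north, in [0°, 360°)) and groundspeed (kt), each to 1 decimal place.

Leg 1: heading 200.8°; drift -17.1° → track 183.7°, groundspeed 119.9 kt
Leg 2: heading 61.5°; drift +15.4° → track 76.9°, groundspeed 124.8 kt
Leg 3: heading 306.6°; drift +0.1° → track 306.7°, groundspeed 68.0 kt
Leg 4: heading 84.2°; drift +10.6° → track 94.8°, groundspeed 134.2 kt
Leg 5: heading 18.8°; drift +20.5° → track 39.3°, groundspeed 99.9 kt

Leg 1: track=183.7°, groundspeed=119.9 kt
Leg 2: track=76.9°, groundspeed=124.8 kt
Leg 3: track=306.7°, groundspeed=68.0 kt
Leg 4: track=94.8°, groundspeed=134.2 kt
Leg 5: track=39.3°, groundspeed=99.9 kt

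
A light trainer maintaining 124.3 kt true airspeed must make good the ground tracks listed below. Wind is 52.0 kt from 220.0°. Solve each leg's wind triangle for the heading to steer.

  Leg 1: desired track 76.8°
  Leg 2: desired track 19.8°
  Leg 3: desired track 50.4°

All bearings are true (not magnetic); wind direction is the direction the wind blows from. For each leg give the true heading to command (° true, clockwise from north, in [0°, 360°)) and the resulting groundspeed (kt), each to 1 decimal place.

Leg 1: heading=91.3°, groundspeed=162.0 kt
Leg 2: heading=11.5°, groundspeed=171.8 kt
Leg 3: heading=54.7°, groundspeed=175.1 kt

Leg 1: desired track 76.8°; wind correction +14.5° → command heading 91.3°, groundspeed 162.0 kt
Leg 2: desired track 19.8°; wind correction -8.3° → command heading 11.5°, groundspeed 171.8 kt
Leg 3: desired track 50.4°; wind correction +4.3° → command heading 54.7°, groundspeed 175.1 kt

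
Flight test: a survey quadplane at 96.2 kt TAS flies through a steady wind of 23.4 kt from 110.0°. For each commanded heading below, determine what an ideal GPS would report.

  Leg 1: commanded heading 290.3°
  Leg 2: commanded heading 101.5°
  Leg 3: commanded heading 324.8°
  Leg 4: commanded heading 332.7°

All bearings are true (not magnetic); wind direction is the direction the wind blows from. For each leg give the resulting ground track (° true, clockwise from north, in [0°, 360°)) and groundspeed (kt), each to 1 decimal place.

Leg 1: track=290.2°, groundspeed=119.6 kt
Leg 2: track=98.8°, groundspeed=73.1 kt
Leg 3: track=318.2°, groundspeed=116.2 kt
Leg 4: track=324.7°, groundspeed=114.5 kt

Leg 1: heading 290.3°; drift -0.1° → track 290.2°, groundspeed 119.6 kt
Leg 2: heading 101.5°; drift -2.7° → track 98.8°, groundspeed 73.1 kt
Leg 3: heading 324.8°; drift -6.6° → track 318.2°, groundspeed 116.2 kt
Leg 4: heading 332.7°; drift -8.0° → track 324.7°, groundspeed 114.5 kt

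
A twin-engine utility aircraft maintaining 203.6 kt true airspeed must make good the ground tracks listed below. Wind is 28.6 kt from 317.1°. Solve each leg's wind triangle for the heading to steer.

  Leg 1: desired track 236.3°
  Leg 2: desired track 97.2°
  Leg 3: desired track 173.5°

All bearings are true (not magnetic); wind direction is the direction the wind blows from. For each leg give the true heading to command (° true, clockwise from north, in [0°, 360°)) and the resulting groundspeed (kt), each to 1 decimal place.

Leg 1: desired track 236.3°; wind correction +8.0° → command heading 244.3°, groundspeed 197.1 kt
Leg 2: desired track 97.2°; wind correction -5.2° → command heading 92.0°, groundspeed 224.7 kt
Leg 3: desired track 173.5°; wind correction +4.8° → command heading 178.3°, groundspeed 225.9 kt

Leg 1: heading=244.3°, groundspeed=197.1 kt
Leg 2: heading=92.0°, groundspeed=224.7 kt
Leg 3: heading=178.3°, groundspeed=225.9 kt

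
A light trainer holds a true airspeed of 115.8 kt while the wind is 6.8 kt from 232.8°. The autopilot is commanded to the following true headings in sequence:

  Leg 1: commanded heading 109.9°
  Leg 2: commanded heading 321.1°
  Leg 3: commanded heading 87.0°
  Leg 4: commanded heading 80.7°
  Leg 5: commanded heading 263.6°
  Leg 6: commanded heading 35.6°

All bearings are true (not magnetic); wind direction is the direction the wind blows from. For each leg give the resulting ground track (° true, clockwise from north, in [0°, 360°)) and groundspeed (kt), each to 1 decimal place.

Leg 1: heading 109.9°; drift -2.7° → track 107.2°, groundspeed 119.6 kt
Leg 2: heading 321.1°; drift +3.4° → track 324.5°, groundspeed 115.8 kt
Leg 3: heading 87.0°; drift -1.8° → track 85.2°, groundspeed 121.5 kt
Leg 4: heading 80.7°; drift -1.5° → track 79.2°, groundspeed 121.9 kt
Leg 5: heading 263.6°; drift +1.8° → track 265.4°, groundspeed 110.0 kt
Leg 6: heading 35.6°; drift +0.9° → track 36.5°, groundspeed 122.3 kt

Leg 1: track=107.2°, groundspeed=119.6 kt
Leg 2: track=324.5°, groundspeed=115.8 kt
Leg 3: track=85.2°, groundspeed=121.5 kt
Leg 4: track=79.2°, groundspeed=121.9 kt
Leg 5: track=265.4°, groundspeed=110.0 kt
Leg 6: track=36.5°, groundspeed=122.3 kt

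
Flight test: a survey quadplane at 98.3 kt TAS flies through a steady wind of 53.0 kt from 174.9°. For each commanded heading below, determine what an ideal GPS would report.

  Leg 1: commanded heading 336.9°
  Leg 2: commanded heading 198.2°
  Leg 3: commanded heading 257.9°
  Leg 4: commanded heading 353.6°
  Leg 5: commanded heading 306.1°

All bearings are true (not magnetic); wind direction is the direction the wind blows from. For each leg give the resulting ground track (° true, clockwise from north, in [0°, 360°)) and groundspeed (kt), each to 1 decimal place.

Leg 1: track=343.2°, groundspeed=149.6 kt
Leg 2: track=221.1°, groundspeed=53.9 kt
Leg 3: track=287.7°, groundspeed=105.8 kt
Leg 4: track=354.1°, groundspeed=151.3 kt
Leg 5: track=322.8°, groundspeed=139.1 kt

Leg 1: heading 336.9°; drift +6.3° → track 343.2°, groundspeed 149.6 kt
Leg 2: heading 198.2°; drift +22.9° → track 221.1°, groundspeed 53.9 kt
Leg 3: heading 257.9°; drift +29.8° → track 287.7°, groundspeed 105.8 kt
Leg 4: heading 353.6°; drift +0.5° → track 354.1°, groundspeed 151.3 kt
Leg 5: heading 306.1°; drift +16.7° → track 322.8°, groundspeed 139.1 kt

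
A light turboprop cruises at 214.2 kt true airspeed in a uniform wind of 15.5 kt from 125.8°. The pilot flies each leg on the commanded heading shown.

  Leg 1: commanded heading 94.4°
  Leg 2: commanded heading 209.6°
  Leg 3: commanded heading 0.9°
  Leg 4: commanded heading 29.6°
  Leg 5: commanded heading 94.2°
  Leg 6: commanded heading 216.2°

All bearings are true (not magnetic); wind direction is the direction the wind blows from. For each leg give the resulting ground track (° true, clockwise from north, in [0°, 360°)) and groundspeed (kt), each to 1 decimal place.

Leg 1: track=92.1°, groundspeed=201.1 kt
Leg 2: track=213.7°, groundspeed=213.1 kt
Leg 3: track=357.6°, groundspeed=223.4 kt
Leg 4: track=25.5°, groundspeed=216.4 kt
Leg 5: track=91.9°, groundspeed=201.2 kt
Leg 6: track=220.3°, groundspeed=214.9 kt

Leg 1: heading 94.4°; drift -2.3° → track 92.1°, groundspeed 201.1 kt
Leg 2: heading 209.6°; drift +4.1° → track 213.7°, groundspeed 213.1 kt
Leg 3: heading 0.9°; drift -3.3° → track 357.6°, groundspeed 223.4 kt
Leg 4: heading 29.6°; drift -4.1° → track 25.5°, groundspeed 216.4 kt
Leg 5: heading 94.2°; drift -2.3° → track 91.9°, groundspeed 201.2 kt
Leg 6: heading 216.2°; drift +4.1° → track 220.3°, groundspeed 214.9 kt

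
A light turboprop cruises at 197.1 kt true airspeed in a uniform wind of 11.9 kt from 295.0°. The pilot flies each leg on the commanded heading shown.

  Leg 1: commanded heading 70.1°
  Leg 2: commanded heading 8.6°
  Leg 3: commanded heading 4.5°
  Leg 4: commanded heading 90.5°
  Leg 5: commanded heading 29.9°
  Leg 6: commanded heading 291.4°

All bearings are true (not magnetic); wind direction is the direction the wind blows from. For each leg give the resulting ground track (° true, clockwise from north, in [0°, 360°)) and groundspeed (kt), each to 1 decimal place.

Leg 1: track=72.4°, groundspeed=205.7 kt
Leg 2: track=12.0°, groundspeed=194.1 kt
Leg 3: track=7.8°, groundspeed=193.3 kt
Leg 4: track=91.9°, groundspeed=208.0 kt
Leg 5: track=33.3°, groundspeed=198.5 kt
Leg 6: track=291.2°, groundspeed=185.2 kt

Leg 1: heading 70.1°; drift +2.3° → track 72.4°, groundspeed 205.7 kt
Leg 2: heading 8.6°; drift +3.4° → track 12.0°, groundspeed 194.1 kt
Leg 3: heading 4.5°; drift +3.3° → track 7.8°, groundspeed 193.3 kt
Leg 4: heading 90.5°; drift +1.4° → track 91.9°, groundspeed 208.0 kt
Leg 5: heading 29.9°; drift +3.4° → track 33.3°, groundspeed 198.5 kt
Leg 6: heading 291.4°; drift -0.2° → track 291.2°, groundspeed 185.2 kt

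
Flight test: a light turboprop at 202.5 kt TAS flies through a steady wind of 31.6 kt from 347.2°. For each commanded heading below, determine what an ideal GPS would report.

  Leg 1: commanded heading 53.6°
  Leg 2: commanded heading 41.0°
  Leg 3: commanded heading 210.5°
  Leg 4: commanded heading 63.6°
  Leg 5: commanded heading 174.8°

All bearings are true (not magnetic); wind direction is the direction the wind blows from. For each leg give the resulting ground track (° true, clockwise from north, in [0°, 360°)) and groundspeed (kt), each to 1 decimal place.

Leg 1: track=62.3°, groundspeed=192.0 kt
Leg 2: track=48.9°, groundspeed=185.6 kt
Leg 3: track=205.0°, groundspeed=226.5 kt
Leg 4: track=72.5°, groundspeed=197.5 kt
Leg 5: track=173.8°, groundspeed=233.9 kt

Leg 1: heading 53.6°; drift +8.7° → track 62.3°, groundspeed 192.0 kt
Leg 2: heading 41.0°; drift +7.9° → track 48.9°, groundspeed 185.6 kt
Leg 3: heading 210.5°; drift -5.5° → track 205.0°, groundspeed 226.5 kt
Leg 4: heading 63.6°; drift +8.9° → track 72.5°, groundspeed 197.5 kt
Leg 5: heading 174.8°; drift -1.0° → track 173.8°, groundspeed 233.9 kt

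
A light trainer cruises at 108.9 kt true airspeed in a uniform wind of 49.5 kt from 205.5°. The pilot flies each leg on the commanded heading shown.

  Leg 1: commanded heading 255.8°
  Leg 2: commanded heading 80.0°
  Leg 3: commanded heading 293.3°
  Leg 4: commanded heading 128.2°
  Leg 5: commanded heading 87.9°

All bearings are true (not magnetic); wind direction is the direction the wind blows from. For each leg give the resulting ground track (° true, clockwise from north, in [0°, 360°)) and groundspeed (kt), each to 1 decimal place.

Leg 1: track=282.0°, groundspeed=86.2 kt
Leg 2: track=63.7°, groundspeed=143.4 kt
Leg 3: track=318.1°, groundspeed=117.9 kt
Leg 4: track=102.0°, groundspeed=109.3 kt
Leg 5: track=69.5°, groundspeed=138.9 kt

Leg 1: heading 255.8°; drift +26.2° → track 282.0°, groundspeed 86.2 kt
Leg 2: heading 80.0°; drift -16.3° → track 63.7°, groundspeed 143.4 kt
Leg 3: heading 293.3°; drift +24.8° → track 318.1°, groundspeed 117.9 kt
Leg 4: heading 128.2°; drift -26.2° → track 102.0°, groundspeed 109.3 kt
Leg 5: heading 87.9°; drift -18.4° → track 69.5°, groundspeed 138.9 kt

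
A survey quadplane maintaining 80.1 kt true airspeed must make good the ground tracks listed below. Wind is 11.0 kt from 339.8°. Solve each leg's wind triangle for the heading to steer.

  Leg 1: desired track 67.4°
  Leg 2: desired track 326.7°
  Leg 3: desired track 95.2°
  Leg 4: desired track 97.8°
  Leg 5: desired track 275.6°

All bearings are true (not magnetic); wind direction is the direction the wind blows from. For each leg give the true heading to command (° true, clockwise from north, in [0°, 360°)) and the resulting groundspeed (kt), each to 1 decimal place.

Leg 1: desired track 67.4°; wind correction -7.9° → command heading 59.5°, groundspeed 78.9 kt
Leg 2: desired track 326.7°; wind correction +1.8° → command heading 328.5°, groundspeed 69.3 kt
Leg 3: desired track 95.2°; wind correction -7.1° → command heading 88.1°, groundspeed 84.2 kt
Leg 4: desired track 97.8°; wind correction -7.0° → command heading 90.8°, groundspeed 84.7 kt
Leg 5: desired track 275.6°; wind correction +7.1° → command heading 282.7°, groundspeed 74.7 kt

Leg 1: heading=59.5°, groundspeed=78.9 kt
Leg 2: heading=328.5°, groundspeed=69.3 kt
Leg 3: heading=88.1°, groundspeed=84.2 kt
Leg 4: heading=90.8°, groundspeed=84.7 kt
Leg 5: heading=282.7°, groundspeed=74.7 kt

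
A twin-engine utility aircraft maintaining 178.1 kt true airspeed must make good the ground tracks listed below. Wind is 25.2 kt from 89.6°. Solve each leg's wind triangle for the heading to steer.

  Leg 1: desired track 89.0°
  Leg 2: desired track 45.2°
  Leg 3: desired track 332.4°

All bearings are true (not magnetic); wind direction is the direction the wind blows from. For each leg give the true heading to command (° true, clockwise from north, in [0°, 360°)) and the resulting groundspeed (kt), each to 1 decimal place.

Leg 1: heading=89.1°, groundspeed=152.9 kt
Leg 2: heading=50.9°, groundspeed=159.2 kt
Leg 3: heading=339.6°, groundspeed=188.2 kt

Leg 1: desired track 89.0°; wind correction +0.1° → command heading 89.1°, groundspeed 152.9 kt
Leg 2: desired track 45.2°; wind correction +5.7° → command heading 50.9°, groundspeed 159.2 kt
Leg 3: desired track 332.4°; wind correction +7.2° → command heading 339.6°, groundspeed 188.2 kt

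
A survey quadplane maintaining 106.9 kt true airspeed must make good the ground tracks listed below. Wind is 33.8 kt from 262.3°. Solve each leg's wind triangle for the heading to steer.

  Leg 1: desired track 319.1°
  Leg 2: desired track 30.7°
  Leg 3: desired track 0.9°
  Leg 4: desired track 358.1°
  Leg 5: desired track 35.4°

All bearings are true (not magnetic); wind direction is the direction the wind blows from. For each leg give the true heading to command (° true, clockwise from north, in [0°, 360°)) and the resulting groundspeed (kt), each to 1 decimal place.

Leg 1: desired track 319.1°; wind correction -15.3° → command heading 303.8°, groundspeed 84.6 kt
Leg 2: desired track 30.7°; wind correction -14.3° → command heading 16.4°, groundspeed 124.6 kt
Leg 3: desired track 0.9°; wind correction -18.2° → command heading 342.7°, groundspeed 106.6 kt
Leg 4: desired track 358.1°; wind correction -18.3° → command heading 339.8°, groundspeed 104.9 kt
Leg 5: desired track 35.4°; wind correction -13.3° → command heading 22.1°, groundspeed 127.1 kt

Leg 1: heading=303.8°, groundspeed=84.6 kt
Leg 2: heading=16.4°, groundspeed=124.6 kt
Leg 3: heading=342.7°, groundspeed=106.6 kt
Leg 4: heading=339.8°, groundspeed=104.9 kt
Leg 5: heading=22.1°, groundspeed=127.1 kt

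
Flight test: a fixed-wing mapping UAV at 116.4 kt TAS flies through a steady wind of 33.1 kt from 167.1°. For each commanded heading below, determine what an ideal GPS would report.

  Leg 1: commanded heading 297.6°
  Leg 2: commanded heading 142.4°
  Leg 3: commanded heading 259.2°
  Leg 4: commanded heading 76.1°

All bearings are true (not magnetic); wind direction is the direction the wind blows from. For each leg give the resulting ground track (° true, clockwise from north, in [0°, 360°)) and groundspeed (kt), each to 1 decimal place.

Leg 1: heading 297.6°; drift +10.3° → track 307.9°, groundspeed 140.2 kt
Leg 2: heading 142.4°; drift -9.1° → track 133.3°, groundspeed 87.4 kt
Leg 3: heading 259.2°; drift +15.7° → track 274.9°, groundspeed 122.2 kt
Leg 4: heading 76.1°; drift -15.8° → track 60.3°, groundspeed 121.6 kt

Leg 1: track=307.9°, groundspeed=140.2 kt
Leg 2: track=133.3°, groundspeed=87.4 kt
Leg 3: track=274.9°, groundspeed=122.2 kt
Leg 4: track=60.3°, groundspeed=121.6 kt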